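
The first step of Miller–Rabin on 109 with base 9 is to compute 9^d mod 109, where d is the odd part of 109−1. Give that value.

1

109 − 1 = 108 = 2^2 · 27, so d = 27.
9^1 ≡ 9 (mod 109)
9^2 ≡ 9^2 = 81 ≡ 81 (mod 109)
9^4 ≡ 81^2 = 6561 ≡ 21 (mod 109)
9^8 ≡ 21^2 = 441 ≡ 5 (mod 109)
9^16 ≡ 5^2 = 25 ≡ 25 (mod 109)
27 = 16 + 8 + 2 + 1 in binary powers of 2.
So 9^27 ≡ 25 · 5 · 81 · 9 ≡ 1 (mod 109).
Since 9^d ≡ 1 (mod 109), base 9 does not prove 109 composite.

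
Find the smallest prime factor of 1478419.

1478419 is odd.
Digit sum 34, not divisible by 3.
Ends in 9: not divisible by 5.
7: 1478419 = 7·211202 + 5
11: 1478419 = 11·134401 + 8
13: 1478419 = 13·113724 + 7
17: 1478419 = 17·86965 + 14
19: 1478419 = 19·77811 + 10
23: 1478419 = 23·64279 + 2
29: 1478419 = 29·50979 + 28
31: 1478419 = 31·47690 + 29
37: 1478419 = 37·39957 + 10
41: 1478419 = 41·36059

41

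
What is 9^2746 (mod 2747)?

40

9^1 ≡ 9 (mod 2747)
9^2 ≡ 9^2 = 81 ≡ 81 (mod 2747)
9^4 ≡ 81^2 = 6561 ≡ 1067 (mod 2747)
9^8 ≡ 1067^2 = 1138489 ≡ 1231 (mod 2747)
9^16 ≡ 1231^2 = 1515361 ≡ 1764 (mod 2747)
9^32 ≡ 1764^2 = 3111696 ≡ 2092 (mod 2747)
9^64 ≡ 2092^2 = 4376464 ≡ 493 (mod 2747)
9^128 ≡ 493^2 = 243049 ≡ 1313 (mod 2747)
9^256 ≡ 1313^2 = 1723969 ≡ 1600 (mod 2747)
9^512 ≡ 1600^2 = 2560000 ≡ 2543 (mod 2747)
9^1024 ≡ 2543^2 = 6466849 ≡ 411 (mod 2747)
9^2048 ≡ 411^2 = 168921 ≡ 1354 (mod 2747)
2746 = 2048 + 512 + 128 + 32 + 16 + 8 + 2 in binary powers of 2.
So 9^2746 ≡ 1354 · 2543 · 1313 · 2092 · 1764 · 1231 · 81 ≡ 40 (mod 2747).
Since 40 ≠ 1, base 9 is a Fermat witness: 2747 is composite.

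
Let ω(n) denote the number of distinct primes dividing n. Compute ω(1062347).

1062347 = 11 · 96577
96577 = 13 · 7429
7429 = 17 · 437
437 = 19 · 23
1062347 = 11 · 13 · 17 · 19 · 23, which has 5 distinct prime factors.

5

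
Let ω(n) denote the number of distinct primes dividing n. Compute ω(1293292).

6

1293292 = 2^2 · 323323
323323 = 7 · 46189
46189 = 11 · 4199
4199 = 13 · 323
323 = 17 · 19
1293292 = 2^2 · 7 · 11 · 13 · 17 · 19, which has 6 distinct prime factors.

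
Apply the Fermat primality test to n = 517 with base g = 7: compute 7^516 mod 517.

7^1 ≡ 7 (mod 517)
7^2 ≡ 7^2 = 49 ≡ 49 (mod 517)
7^4 ≡ 49^2 = 2401 ≡ 333 (mod 517)
7^8 ≡ 333^2 = 110889 ≡ 251 (mod 517)
7^16 ≡ 251^2 = 63001 ≡ 444 (mod 517)
7^32 ≡ 444^2 = 197136 ≡ 159 (mod 517)
7^64 ≡ 159^2 = 25281 ≡ 465 (mod 517)
7^128 ≡ 465^2 = 216225 ≡ 119 (mod 517)
7^256 ≡ 119^2 = 14161 ≡ 202 (mod 517)
7^512 ≡ 202^2 = 40804 ≡ 478 (mod 517)
516 = 512 + 4 in binary powers of 2.
So 7^516 ≡ 478 · 333 ≡ 455 (mod 517).
Since 455 ≠ 1, base 7 is a Fermat witness: 517 is composite.

455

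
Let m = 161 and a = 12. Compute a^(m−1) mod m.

12^1 ≡ 12 (mod 161)
12^2 ≡ 12^2 = 144 ≡ 144 (mod 161)
12^4 ≡ 144^2 = 20736 ≡ 128 (mod 161)
12^8 ≡ 128^2 = 16384 ≡ 123 (mod 161)
12^16 ≡ 123^2 = 15129 ≡ 156 (mod 161)
12^32 ≡ 156^2 = 24336 ≡ 25 (mod 161)
12^64 ≡ 25^2 = 625 ≡ 142 (mod 161)
12^128 ≡ 142^2 = 20164 ≡ 39 (mod 161)
160 = 128 + 32 in binary powers of 2.
So 12^160 ≡ 39 · 25 ≡ 9 (mod 161).
Since 9 ≠ 1, base 12 is a Fermat witness: 161 is composite.

9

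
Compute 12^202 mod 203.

12^1 ≡ 12 (mod 203)
12^2 ≡ 12^2 = 144 ≡ 144 (mod 203)
12^4 ≡ 144^2 = 20736 ≡ 30 (mod 203)
12^8 ≡ 30^2 = 900 ≡ 88 (mod 203)
12^16 ≡ 88^2 = 7744 ≡ 30 (mod 203)
12^32 ≡ 30^2 = 900 ≡ 88 (mod 203)
12^64 ≡ 88^2 = 7744 ≡ 30 (mod 203)
12^128 ≡ 30^2 = 900 ≡ 88 (mod 203)
202 = 128 + 64 + 8 + 2 in binary powers of 2.
So 12^202 ≡ 88 · 30 · 88 · 144 ≡ 86 (mod 203).
Since 86 ≠ 1, base 12 is a Fermat witness: 203 is composite.

86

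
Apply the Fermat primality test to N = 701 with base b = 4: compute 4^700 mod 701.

4^1 ≡ 4 (mod 701)
4^2 ≡ 4^2 = 16 ≡ 16 (mod 701)
4^4 ≡ 16^2 = 256 ≡ 256 (mod 701)
4^8 ≡ 256^2 = 65536 ≡ 343 (mod 701)
4^16 ≡ 343^2 = 117649 ≡ 582 (mod 701)
4^32 ≡ 582^2 = 338724 ≡ 141 (mod 701)
4^64 ≡ 141^2 = 19881 ≡ 253 (mod 701)
4^128 ≡ 253^2 = 64009 ≡ 218 (mod 701)
4^256 ≡ 218^2 = 47524 ≡ 557 (mod 701)
4^512 ≡ 557^2 = 310249 ≡ 407 (mod 701)
700 = 512 + 128 + 32 + 16 + 8 + 4 in binary powers of 2.
So 4^700 ≡ 407 · 218 · 141 · 582 · 343 · 256 ≡ 1 (mod 701).
Since the result is 1, base 4 gives no evidence that 701 is composite.

1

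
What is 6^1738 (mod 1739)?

6^1 ≡ 6 (mod 1739)
6^2 ≡ 6^2 = 36 ≡ 36 (mod 1739)
6^4 ≡ 36^2 = 1296 ≡ 1296 (mod 1739)
6^8 ≡ 1296^2 = 1679616 ≡ 1481 (mod 1739)
6^16 ≡ 1481^2 = 2193361 ≡ 482 (mod 1739)
6^32 ≡ 482^2 = 232324 ≡ 1037 (mod 1739)
6^64 ≡ 1037^2 = 1075369 ≡ 667 (mod 1739)
6^128 ≡ 667^2 = 444889 ≡ 1444 (mod 1739)
6^256 ≡ 1444^2 = 2085136 ≡ 75 (mod 1739)
6^512 ≡ 75^2 = 5625 ≡ 408 (mod 1739)
6^1024 ≡ 408^2 = 166464 ≡ 1259 (mod 1739)
1738 = 1024 + 512 + 128 + 64 + 8 + 2 in binary powers of 2.
So 6^1738 ≡ 1259 · 408 · 1444 · 667 · 1481 · 36 ≡ 739 (mod 1739).
Since 739 ≠ 1, base 6 is a Fermat witness: 1739 is composite.

739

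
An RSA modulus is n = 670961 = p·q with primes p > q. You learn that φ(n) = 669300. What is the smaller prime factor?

φ(n) = (p−1)(q−1) = n − (p+q) + 1, so p + q = 670961 − 669300 + 1 = 1662.
p and q are the roots of t² − 1662t + 670961 = 0.
Discriminant: 1662² − 4·670961 = 2762244 − 2683844 = 78400; √78400 = 280.
q = (1662 − 280)/2 = 691, p = (1662 + 280)/2 = 971.
Check: 691 · 971 = 670961.

691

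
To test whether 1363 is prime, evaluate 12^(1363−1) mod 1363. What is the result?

202

12^1 ≡ 12 (mod 1363)
12^2 ≡ 12^2 = 144 ≡ 144 (mod 1363)
12^4 ≡ 144^2 = 20736 ≡ 291 (mod 1363)
12^8 ≡ 291^2 = 84681 ≡ 175 (mod 1363)
12^16 ≡ 175^2 = 30625 ≡ 639 (mod 1363)
12^32 ≡ 639^2 = 408321 ≡ 784 (mod 1363)
12^64 ≡ 784^2 = 614656 ≡ 1306 (mod 1363)
12^128 ≡ 1306^2 = 1705636 ≡ 523 (mod 1363)
12^256 ≡ 523^2 = 273529 ≡ 929 (mod 1363)
12^512 ≡ 929^2 = 863041 ≡ 262 (mod 1363)
12^1024 ≡ 262^2 = 68644 ≡ 494 (mod 1363)
1362 = 1024 + 256 + 64 + 16 + 2 in binary powers of 2.
So 12^1362 ≡ 494 · 929 · 1306 · 639 · 144 ≡ 202 (mod 1363).
Since 202 ≠ 1, base 12 is a Fermat witness: 1363 is composite.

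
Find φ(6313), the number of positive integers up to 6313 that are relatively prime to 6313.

Factor: 6313 = 59 · 107.
φ(6313) = (59−1) · (107−1) = 58 · 106 = 6148.

6148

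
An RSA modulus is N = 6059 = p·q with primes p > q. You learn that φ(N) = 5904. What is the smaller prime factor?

φ(n) = (p−1)(q−1) = n − (p+q) + 1, so p + q = 6059 − 5904 + 1 = 156.
p and q are the roots of t² − 156t + 6059 = 0.
Discriminant: 156² − 4·6059 = 24336 − 24236 = 100; √100 = 10.
q = (156 − 10)/2 = 73, p = (156 + 10)/2 = 83.
Check: 73 · 83 = 6059.

73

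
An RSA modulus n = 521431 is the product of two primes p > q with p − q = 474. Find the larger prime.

Since p = q + 474, we have 521431 = q(q + 474), so q² + 474q − 521431 = 0.
Discriminant: 474² + 4·521431 = 224676 + 2085724 = 2310400; √2310400 = 1520.
q = (−474 + 1520)/2 = 523, and p = q + 474 = 997.
Check: 523 · 997 = 521431.

997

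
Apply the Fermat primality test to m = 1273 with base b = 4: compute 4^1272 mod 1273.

729

4^1 ≡ 4 (mod 1273)
4^2 ≡ 4^2 = 16 ≡ 16 (mod 1273)
4^4 ≡ 16^2 = 256 ≡ 256 (mod 1273)
4^8 ≡ 256^2 = 65536 ≡ 613 (mod 1273)
4^16 ≡ 613^2 = 375769 ≡ 234 (mod 1273)
4^32 ≡ 234^2 = 54756 ≡ 17 (mod 1273)
4^64 ≡ 17^2 = 289 ≡ 289 (mod 1273)
4^128 ≡ 289^2 = 83521 ≡ 776 (mod 1273)
4^256 ≡ 776^2 = 602176 ≡ 47 (mod 1273)
4^512 ≡ 47^2 = 2209 ≡ 936 (mod 1273)
4^1024 ≡ 936^2 = 876096 ≡ 272 (mod 1273)
1272 = 1024 + 128 + 64 + 32 + 16 + 8 in binary powers of 2.
So 4^1272 ≡ 272 · 776 · 289 · 17 · 234 · 613 ≡ 729 (mod 1273).
Since 729 ≠ 1, base 4 is a Fermat witness: 1273 is composite.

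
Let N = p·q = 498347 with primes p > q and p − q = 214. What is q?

607

Since p = q + 214, we have 498347 = q(q + 214), so q² + 214q − 498347 = 0.
Discriminant: 214² + 4·498347 = 45796 + 1993388 = 2039184; √2039184 = 1428.
q = (−214 + 1428)/2 = 607, and p = q + 214 = 821.
Check: 607 · 821 = 498347.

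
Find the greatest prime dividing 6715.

79

6715 = 5 · 1343
1343 = 17 · 79
79 is prime.
So 6715 = 5 · 17 · 79; the largest prime factor is 79.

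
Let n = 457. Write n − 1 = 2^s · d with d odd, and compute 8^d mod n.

109

457 − 1 = 456 = 2^3 · 57, so d = 57.
8^1 ≡ 8 (mod 457)
8^2 ≡ 8^2 = 64 ≡ 64 (mod 457)
8^4 ≡ 64^2 = 4096 ≡ 440 (mod 457)
8^8 ≡ 440^2 = 193600 ≡ 289 (mod 457)
8^16 ≡ 289^2 = 83521 ≡ 347 (mod 457)
8^32 ≡ 347^2 = 120409 ≡ 218 (mod 457)
57 = 32 + 16 + 8 + 1 in binary powers of 2.
So 8^57 ≡ 218 · 347 · 289 · 8 ≡ 109 (mod 457).
Squaring chain: 109 → 456 → 1; reaches −1, so base 8 does not prove 457 composite.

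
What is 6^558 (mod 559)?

259

6^1 ≡ 6 (mod 559)
6^2 ≡ 6^2 = 36 ≡ 36 (mod 559)
6^4 ≡ 36^2 = 1296 ≡ 178 (mod 559)
6^8 ≡ 178^2 = 31684 ≡ 380 (mod 559)
6^16 ≡ 380^2 = 144400 ≡ 178 (mod 559)
6^32 ≡ 178^2 = 31684 ≡ 380 (mod 559)
6^64 ≡ 380^2 = 144400 ≡ 178 (mod 559)
6^128 ≡ 178^2 = 31684 ≡ 380 (mod 559)
6^256 ≡ 380^2 = 144400 ≡ 178 (mod 559)
6^512 ≡ 178^2 = 31684 ≡ 380 (mod 559)
558 = 512 + 32 + 8 + 4 + 2 in binary powers of 2.
So 6^558 ≡ 380 · 380 · 380 · 178 · 36 ≡ 259 (mod 559).
Since 259 ≠ 1, base 6 is a Fermat witness: 559 is composite.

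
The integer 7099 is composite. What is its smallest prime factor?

7099 is odd.
Digit sum 25, not divisible by 3.
Ends in 9: not divisible by 5.
7: 7099 = 7·1014 + 1
11: 7099 = 11·645 + 4
13: 7099 = 13·546 + 1
17: 7099 = 17·417 + 10
19: 7099 = 19·373 + 12
23: 7099 = 23·308 + 15
29: 7099 = 29·244 + 23
31: 7099 = 31·229

31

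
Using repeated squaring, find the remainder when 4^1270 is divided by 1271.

1

4^1 ≡ 4 (mod 1271)
4^2 ≡ 4^2 = 16 ≡ 16 (mod 1271)
4^4 ≡ 16^2 = 256 ≡ 256 (mod 1271)
4^8 ≡ 256^2 = 65536 ≡ 715 (mod 1271)
4^16 ≡ 715^2 = 511225 ≡ 283 (mod 1271)
4^32 ≡ 283^2 = 80089 ≡ 16 (mod 1271)
4^64 ≡ 16^2 = 256 ≡ 256 (mod 1271)
4^128 ≡ 256^2 = 65536 ≡ 715 (mod 1271)
4^256 ≡ 715^2 = 511225 ≡ 283 (mod 1271)
4^512 ≡ 283^2 = 80089 ≡ 16 (mod 1271)
4^1024 ≡ 16^2 = 256 ≡ 256 (mod 1271)
1270 = 1024 + 128 + 64 + 32 + 16 + 4 + 2 in binary powers of 2.
So 4^1270 ≡ 256 · 715 · 256 · 16 · 283 · 256 · 16 ≡ 1 (mod 1271).
Since the result is 1, base 4 gives no evidence that 1271 is composite.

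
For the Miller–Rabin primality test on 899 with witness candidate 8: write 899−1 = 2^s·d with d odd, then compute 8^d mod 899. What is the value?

66

899 − 1 = 898 = 2^1 · 449, so d = 449.
8^1 ≡ 8 (mod 899)
8^2 ≡ 8^2 = 64 ≡ 64 (mod 899)
8^4 ≡ 64^2 = 4096 ≡ 500 (mod 899)
8^8 ≡ 500^2 = 250000 ≡ 78 (mod 899)
8^16 ≡ 78^2 = 6084 ≡ 690 (mod 899)
8^32 ≡ 690^2 = 476100 ≡ 529 (mod 899)
8^64 ≡ 529^2 = 279841 ≡ 252 (mod 899)
8^128 ≡ 252^2 = 63504 ≡ 574 (mod 899)
8^256 ≡ 574^2 = 329476 ≡ 442 (mod 899)
449 = 256 + 128 + 64 + 1 in binary powers of 2.
So 8^449 ≡ 442 · 574 · 252 · 8 ≡ 66 (mod 899).
Squaring chain: 66; never reaches −1, so base 8 is a Miller–Rabin witness that 899 is composite.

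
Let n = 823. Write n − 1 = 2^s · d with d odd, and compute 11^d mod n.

823 − 1 = 822 = 2^1 · 411, so d = 411.
11^1 ≡ 11 (mod 823)
11^2 ≡ 11^2 = 121 ≡ 121 (mod 823)
11^4 ≡ 121^2 = 14641 ≡ 650 (mod 823)
11^8 ≡ 650^2 = 422500 ≡ 301 (mod 823)
11^16 ≡ 301^2 = 90601 ≡ 71 (mod 823)
11^32 ≡ 71^2 = 5041 ≡ 103 (mod 823)
11^64 ≡ 103^2 = 10609 ≡ 733 (mod 823)
11^128 ≡ 733^2 = 537289 ≡ 693 (mod 823)
11^256 ≡ 693^2 = 480249 ≡ 440 (mod 823)
411 = 256 + 128 + 16 + 8 + 2 + 1 in binary powers of 2.
So 11^411 ≡ 440 · 693 · 71 · 301 · 121 · 11 ≡ 822 (mod 823).
Since 11^d ≡ 822 (mod 823), base 11 does not prove 823 composite.

822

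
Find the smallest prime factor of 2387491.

2387491 is odd.
Digit sum 34, not divisible by 3.
Ends in 1: not divisible by 5.
7: 2387491 = 7·341070 + 1
11: 2387491 = 11·217044 + 7
13: 2387491 = 13·183653 + 2
17: 2387491 = 17·140440 + 11
19: 2387491 = 19·125657 + 8
23: 2387491 = 23·103803 + 22
29: 2387491 = 29·82327 + 8
31: 2387491 = 31·77015 + 26
37: 2387491 = 37·64526 + 29
41: 2387491 = 41·58231 + 20
43: 2387491 = 43·55523 + 2
47: 2387491 = 47·50797 + 32
53: 2387491 = 53·45047

53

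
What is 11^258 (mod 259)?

1

11^1 ≡ 11 (mod 259)
11^2 ≡ 11^2 = 121 ≡ 121 (mod 259)
11^4 ≡ 121^2 = 14641 ≡ 137 (mod 259)
11^8 ≡ 137^2 = 18769 ≡ 121 (mod 259)
11^16 ≡ 121^2 = 14641 ≡ 137 (mod 259)
11^32 ≡ 137^2 = 18769 ≡ 121 (mod 259)
11^64 ≡ 121^2 = 14641 ≡ 137 (mod 259)
11^128 ≡ 137^2 = 18769 ≡ 121 (mod 259)
11^256 ≡ 121^2 = 14641 ≡ 137 (mod 259)
258 = 256 + 2 in binary powers of 2.
So 11^258 ≡ 137 · 121 ≡ 1 (mod 259).
Since the result is 1, base 11 gives no evidence that 259 is composite.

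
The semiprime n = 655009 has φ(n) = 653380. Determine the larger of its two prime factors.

φ(n) = (p−1)(q−1) = n − (p+q) + 1, so p + q = 655009 − 653380 + 1 = 1630.
p and q are the roots of t² − 1630t + 655009 = 0.
Discriminant: 1630² − 4·655009 = 2656900 − 2620036 = 36864; √36864 = 192.
q = (1630 − 192)/2 = 719, p = (1630 + 192)/2 = 911.
Check: 719 · 911 = 655009.

911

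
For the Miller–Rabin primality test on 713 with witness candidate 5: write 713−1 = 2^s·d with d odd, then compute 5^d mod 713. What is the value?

304

713 − 1 = 712 = 2^3 · 89, so d = 89.
5^1 ≡ 5 (mod 713)
5^2 ≡ 5^2 = 25 ≡ 25 (mod 713)
5^4 ≡ 25^2 = 625 ≡ 625 (mod 713)
5^8 ≡ 625^2 = 390625 ≡ 614 (mod 713)
5^16 ≡ 614^2 = 376996 ≡ 532 (mod 713)
5^32 ≡ 532^2 = 283024 ≡ 676 (mod 713)
5^64 ≡ 676^2 = 456976 ≡ 656 (mod 713)
89 = 64 + 16 + 8 + 1 in binary powers of 2.
So 5^89 ≡ 656 · 532 · 614 · 5 ≡ 304 (mod 713).
Squaring chain: 304 → 439 → 211; never reaches −1, so base 5 is a Miller–Rabin witness that 713 is composite.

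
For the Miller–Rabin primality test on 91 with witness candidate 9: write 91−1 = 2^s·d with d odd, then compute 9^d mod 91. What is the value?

1

91 − 1 = 90 = 2^1 · 45, so d = 45.
9^1 ≡ 9 (mod 91)
9^2 ≡ 9^2 = 81 ≡ 81 (mod 91)
9^4 ≡ 81^2 = 6561 ≡ 9 (mod 91)
9^8 ≡ 9^2 = 81 ≡ 81 (mod 91)
9^16 ≡ 81^2 = 6561 ≡ 9 (mod 91)
9^32 ≡ 9^2 = 81 ≡ 81 (mod 91)
45 = 32 + 8 + 4 + 1 in binary powers of 2.
So 9^45 ≡ 81 · 81 · 9 · 9 ≡ 1 (mod 91).
Since 9^d ≡ 1 (mod 91), base 9 does not prove 91 composite.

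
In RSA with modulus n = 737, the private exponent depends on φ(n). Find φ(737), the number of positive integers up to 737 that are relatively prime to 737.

660

Factor: 737 = 11 · 67.
φ(737) = (11−1) · (67−1) = 10 · 66 = 660.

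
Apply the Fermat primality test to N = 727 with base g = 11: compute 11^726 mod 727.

1

11^1 ≡ 11 (mod 727)
11^2 ≡ 11^2 = 121 ≡ 121 (mod 727)
11^4 ≡ 121^2 = 14641 ≡ 101 (mod 727)
11^8 ≡ 101^2 = 10201 ≡ 23 (mod 727)
11^16 ≡ 23^2 = 529 ≡ 529 (mod 727)
11^32 ≡ 529^2 = 279841 ≡ 673 (mod 727)
11^64 ≡ 673^2 = 452929 ≡ 8 (mod 727)
11^128 ≡ 8^2 = 64 ≡ 64 (mod 727)
11^256 ≡ 64^2 = 4096 ≡ 461 (mod 727)
11^512 ≡ 461^2 = 212521 ≡ 237 (mod 727)
726 = 512 + 128 + 64 + 16 + 4 + 2 in binary powers of 2.
So 11^726 ≡ 237 · 64 · 8 · 529 · 101 · 121 ≡ 1 (mod 727).
Since the result is 1, base 11 gives no evidence that 727 is composite.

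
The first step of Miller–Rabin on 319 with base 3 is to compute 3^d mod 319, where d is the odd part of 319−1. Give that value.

319 − 1 = 318 = 2^1 · 159, so d = 159.
3^1 ≡ 3 (mod 319)
3^2 ≡ 3^2 = 9 ≡ 9 (mod 319)
3^4 ≡ 9^2 = 81 ≡ 81 (mod 319)
3^8 ≡ 81^2 = 6561 ≡ 181 (mod 319)
3^16 ≡ 181^2 = 32761 ≡ 223 (mod 319)
3^32 ≡ 223^2 = 49729 ≡ 284 (mod 319)
3^64 ≡ 284^2 = 80656 ≡ 268 (mod 319)
3^128 ≡ 268^2 = 71824 ≡ 49 (mod 319)
159 = 128 + 16 + 8 + 4 + 2 + 1 in binary powers of 2.
So 3^159 ≡ 49 · 223 · 181 · 81 · 9 · 3 ≡ 279 (mod 319).
Squaring chain: 279; never reaches −1, so base 3 is a Miller–Rabin witness that 319 is composite.

279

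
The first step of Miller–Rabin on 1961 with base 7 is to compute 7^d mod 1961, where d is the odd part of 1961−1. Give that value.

1418

1961 − 1 = 1960 = 2^3 · 245, so d = 245.
7^1 ≡ 7 (mod 1961)
7^2 ≡ 7^2 = 49 ≡ 49 (mod 1961)
7^4 ≡ 49^2 = 2401 ≡ 440 (mod 1961)
7^8 ≡ 440^2 = 193600 ≡ 1422 (mod 1961)
7^16 ≡ 1422^2 = 2022084 ≡ 293 (mod 1961)
7^32 ≡ 293^2 = 85849 ≡ 1526 (mod 1961)
7^64 ≡ 1526^2 = 2328676 ≡ 969 (mod 1961)
7^128 ≡ 969^2 = 938961 ≡ 1603 (mod 1961)
245 = 128 + 64 + 32 + 16 + 4 + 1 in binary powers of 2.
So 7^245 ≡ 1603 · 969 · 1526 · 293 · 440 · 7 ≡ 1418 (mod 1961).
Squaring chain: 1418 → 699 → 312; never reaches −1, so base 7 is a Miller–Rabin witness that 1961 is composite.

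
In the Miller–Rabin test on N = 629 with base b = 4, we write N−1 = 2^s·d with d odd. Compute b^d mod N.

629 − 1 = 628 = 2^2 · 157, so d = 157.
4^1 ≡ 4 (mod 629)
4^2 ≡ 4^2 = 16 ≡ 16 (mod 629)
4^4 ≡ 16^2 = 256 ≡ 256 (mod 629)
4^8 ≡ 256^2 = 65536 ≡ 120 (mod 629)
4^16 ≡ 120^2 = 14400 ≡ 562 (mod 629)
4^32 ≡ 562^2 = 315844 ≡ 86 (mod 629)
4^64 ≡ 86^2 = 7396 ≡ 477 (mod 629)
4^128 ≡ 477^2 = 227529 ≡ 460 (mod 629)
157 = 128 + 16 + 8 + 4 + 1 in binary powers of 2.
So 4^157 ≡ 460 · 562 · 120 · 256 · 4 ≡ 225 (mod 629).
Squaring chain: 225 → 305; never reaches −1, so base 4 is a Miller–Rabin witness that 629 is composite.

225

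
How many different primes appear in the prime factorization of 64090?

5

64090 = 2 · 32045
32045 = 5 · 6409
6409 = 13 · 493
493 = 17 · 29
64090 = 2 · 5 · 13 · 17 · 29, which has 5 distinct prime factors.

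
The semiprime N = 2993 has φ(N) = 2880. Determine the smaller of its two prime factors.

41

φ(n) = (p−1)(q−1) = n − (p+q) + 1, so p + q = 2993 − 2880 + 1 = 114.
p and q are the roots of t² − 114t + 2993 = 0.
Discriminant: 114² − 4·2993 = 12996 − 11972 = 1024; √1024 = 32.
q = (114 − 32)/2 = 41, p = (114 + 32)/2 = 73.
Check: 41 · 73 = 2993.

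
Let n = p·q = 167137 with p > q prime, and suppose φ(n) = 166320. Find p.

φ(n) = (p−1)(q−1) = n − (p+q) + 1, so p + q = 167137 − 166320 + 1 = 818.
p and q are the roots of t² − 818t + 167137 = 0.
Discriminant: 818² − 4·167137 = 669124 − 668548 = 576; √576 = 24.
q = (818 − 24)/2 = 397, p = (818 + 24)/2 = 421.
Check: 397 · 421 = 167137.

421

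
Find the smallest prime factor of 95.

95 is odd.
Digit sum 14, not divisible by 3.
Ends in 5: divisible by 5.

5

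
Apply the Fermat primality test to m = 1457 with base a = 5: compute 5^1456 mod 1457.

36

5^1 ≡ 5 (mod 1457)
5^2 ≡ 5^2 = 25 ≡ 25 (mod 1457)
5^4 ≡ 25^2 = 625 ≡ 625 (mod 1457)
5^8 ≡ 625^2 = 390625 ≡ 149 (mod 1457)
5^16 ≡ 149^2 = 22201 ≡ 346 (mod 1457)
5^32 ≡ 346^2 = 119716 ≡ 242 (mod 1457)
5^64 ≡ 242^2 = 58564 ≡ 284 (mod 1457)
5^128 ≡ 284^2 = 80656 ≡ 521 (mod 1457)
5^256 ≡ 521^2 = 271441 ≡ 439 (mod 1457)
5^512 ≡ 439^2 = 192721 ≡ 397 (mod 1457)
5^1024 ≡ 397^2 = 157609 ≡ 253 (mod 1457)
1456 = 1024 + 256 + 128 + 32 + 16 in binary powers of 2.
So 5^1456 ≡ 253 · 439 · 521 · 242 · 346 ≡ 36 (mod 1457).
Since 36 ≠ 1, base 5 is a Fermat witness: 1457 is composite.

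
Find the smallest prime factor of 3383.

17

3383 is odd.
Digit sum 17, not divisible by 3.
Ends in 3: not divisible by 5.
7: 3383 = 7·483 + 2
11: 3383 = 11·307 + 6
13: 3383 = 13·260 + 3
17: 3383 = 17·199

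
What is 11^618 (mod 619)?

1

11^1 ≡ 11 (mod 619)
11^2 ≡ 11^2 = 121 ≡ 121 (mod 619)
11^4 ≡ 121^2 = 14641 ≡ 404 (mod 619)
11^8 ≡ 404^2 = 163216 ≡ 419 (mod 619)
11^16 ≡ 419^2 = 175561 ≡ 384 (mod 619)
11^32 ≡ 384^2 = 147456 ≡ 134 (mod 619)
11^64 ≡ 134^2 = 17956 ≡ 5 (mod 619)
11^128 ≡ 5^2 = 25 ≡ 25 (mod 619)
11^256 ≡ 25^2 = 625 ≡ 6 (mod 619)
11^512 ≡ 6^2 = 36 ≡ 36 (mod 619)
618 = 512 + 64 + 32 + 8 + 2 in binary powers of 2.
So 11^618 ≡ 36 · 5 · 134 · 419 · 121 ≡ 1 (mod 619).
Since the result is 1, base 11 gives no evidence that 619 is composite.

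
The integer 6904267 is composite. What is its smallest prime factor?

73

6904267 is odd.
Digit sum 34, not divisible by 3.
Ends in 7: not divisible by 5.
7: 6904267 = 7·986323 + 6
11: 6904267 = 11·627660 + 7
13: 6904267 = 13·531097 + 6
17: 6904267 = 17·406133 + 6
19: 6904267 = 19·363382 + 9
23: 6904267 = 23·300185 + 12
29: 6904267 = 29·238078 + 5
31: 6904267 = 31·222718 + 9
37: 6904267 = 37·186601 + 30
41: 6904267 = 41·168396 + 31
43: 6904267 = 43·160564 + 15
47: 6904267 = 47·146899 + 14
53: 6904267 = 53·130269 + 10
59: 6904267 = 59·117021 + 28
61: 6904267 = 61·113184 + 43
67: 6904267 = 67·103048 + 51
71: 6904267 = 71·97243 + 14
73: 6904267 = 73·94579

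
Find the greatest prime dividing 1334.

29

1334 = 2 · 667
667 = 23 · 29
29 is prime.
So 1334 = 2 · 23 · 29; the largest prime factor is 29.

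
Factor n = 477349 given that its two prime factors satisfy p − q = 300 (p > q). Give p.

Since p = q + 300, we have 477349 = q(q + 300), so q² + 300q − 477349 = 0.
Discriminant: 300² + 4·477349 = 90000 + 1909396 = 1999396; √1999396 = 1414.
q = (−300 + 1414)/2 = 557, and p = q + 300 = 857.
Check: 557 · 857 = 477349.

857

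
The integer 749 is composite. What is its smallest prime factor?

749 is odd.
Digit sum 20, not divisible by 3.
Ends in 9: not divisible by 5.
7: 749 = 7·107

7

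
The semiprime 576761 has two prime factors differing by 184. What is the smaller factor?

Since p = q + 184, we have 576761 = q(q + 184), so q² + 184q − 576761 = 0.
Discriminant: 184² + 4·576761 = 33856 + 2307044 = 2340900; √2340900 = 1530.
q = (−184 + 1530)/2 = 673, and p = q + 184 = 857.
Check: 673 · 857 = 576761.

673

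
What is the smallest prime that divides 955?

955 is odd.
Digit sum 19, not divisible by 3.
Ends in 5: divisible by 5.

5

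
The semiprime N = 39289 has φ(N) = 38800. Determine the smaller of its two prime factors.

φ(n) = (p−1)(q−1) = n − (p+q) + 1, so p + q = 39289 − 38800 + 1 = 490.
p and q are the roots of t² − 490t + 39289 = 0.
Discriminant: 490² − 4·39289 = 240100 − 157156 = 82944; √82944 = 288.
q = (490 − 288)/2 = 101, p = (490 + 288)/2 = 389.
Check: 101 · 389 = 39289.

101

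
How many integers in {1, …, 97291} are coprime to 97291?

89088

Factor: 97291 = 17 · 59 · 97.
φ(97291) = (17−1) · (59−1) · (97−1) = 16 · 58 · 96 = 89088.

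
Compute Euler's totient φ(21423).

Factor: 21423 = 3 · 37 · 193.
φ(21423) = (3−1) · (37−1) · (193−1) = 2 · 36 · 192 = 13824.

13824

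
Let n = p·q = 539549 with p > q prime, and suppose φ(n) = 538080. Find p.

761

φ(n) = (p−1)(q−1) = n − (p+q) + 1, so p + q = 539549 − 538080 + 1 = 1470.
p and q are the roots of t² − 1470t + 539549 = 0.
Discriminant: 1470² − 4·539549 = 2160900 − 2158196 = 2704; √2704 = 52.
q = (1470 − 52)/2 = 709, p = (1470 + 52)/2 = 761.
Check: 709 · 761 = 539549.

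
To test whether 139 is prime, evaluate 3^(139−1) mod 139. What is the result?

1

3^1 ≡ 3 (mod 139)
3^2 ≡ 3^2 = 9 ≡ 9 (mod 139)
3^4 ≡ 9^2 = 81 ≡ 81 (mod 139)
3^8 ≡ 81^2 = 6561 ≡ 28 (mod 139)
3^16 ≡ 28^2 = 784 ≡ 89 (mod 139)
3^32 ≡ 89^2 = 7921 ≡ 137 (mod 139)
3^64 ≡ 137^2 = 18769 ≡ 4 (mod 139)
3^128 ≡ 4^2 = 16 ≡ 16 (mod 139)
138 = 128 + 8 + 2 in binary powers of 2.
So 3^138 ≡ 16 · 28 · 9 ≡ 1 (mod 139).
Since the result is 1, base 3 gives no evidence that 139 is composite.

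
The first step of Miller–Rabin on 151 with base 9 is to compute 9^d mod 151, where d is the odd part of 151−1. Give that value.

1

151 − 1 = 150 = 2^1 · 75, so d = 75.
9^1 ≡ 9 (mod 151)
9^2 ≡ 9^2 = 81 ≡ 81 (mod 151)
9^4 ≡ 81^2 = 6561 ≡ 68 (mod 151)
9^8 ≡ 68^2 = 4624 ≡ 94 (mod 151)
9^16 ≡ 94^2 = 8836 ≡ 78 (mod 151)
9^32 ≡ 78^2 = 6084 ≡ 44 (mod 151)
9^64 ≡ 44^2 = 1936 ≡ 124 (mod 151)
75 = 64 + 8 + 2 + 1 in binary powers of 2.
So 9^75 ≡ 124 · 94 · 81 · 9 ≡ 1 (mod 151).
Since 9^d ≡ 1 (mod 151), base 9 does not prove 151 composite.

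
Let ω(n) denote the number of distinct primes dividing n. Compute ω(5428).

5428 = 2^2 · 1357
1357 = 23 · 59
5428 = 2^2 · 23 · 59, which has 3 distinct prime factors.

3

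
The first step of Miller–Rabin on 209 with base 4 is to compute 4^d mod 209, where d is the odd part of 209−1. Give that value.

209 − 1 = 208 = 2^4 · 13, so d = 13.
4^1 ≡ 4 (mod 209)
4^2 ≡ 4^2 = 16 ≡ 16 (mod 209)
4^4 ≡ 16^2 = 256 ≡ 47 (mod 209)
4^8 ≡ 47^2 = 2209 ≡ 119 (mod 209)
13 = 8 + 4 + 1 in binary powers of 2.
So 4^13 ≡ 119 · 47 · 4 ≡ 9 (mod 209).
Squaring chain: 9 → 81 → 82 → 36; never reaches −1, so base 4 is a Miller–Rabin witness that 209 is composite.

9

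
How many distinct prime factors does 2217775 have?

2217775 = 5^2 · 88711
88711 = 7 · 12673
12673 = 19 · 667
667 = 23 · 29
2217775 = 5^2 · 7 · 19 · 23 · 29, which has 5 distinct prime factors.

5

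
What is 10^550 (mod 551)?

237

10^1 ≡ 10 (mod 551)
10^2 ≡ 10^2 = 100 ≡ 100 (mod 551)
10^4 ≡ 100^2 = 10000 ≡ 82 (mod 551)
10^8 ≡ 82^2 = 6724 ≡ 112 (mod 551)
10^16 ≡ 112^2 = 12544 ≡ 422 (mod 551)
10^32 ≡ 422^2 = 178084 ≡ 111 (mod 551)
10^64 ≡ 111^2 = 12321 ≡ 199 (mod 551)
10^128 ≡ 199^2 = 39601 ≡ 480 (mod 551)
10^256 ≡ 480^2 = 230400 ≡ 82 (mod 551)
10^512 ≡ 82^2 = 6724 ≡ 112 (mod 551)
550 = 512 + 32 + 4 + 2 in binary powers of 2.
So 10^550 ≡ 112 · 111 · 82 · 100 ≡ 237 (mod 551).
Since 237 ≠ 1, base 10 is a Fermat witness: 551 is composite.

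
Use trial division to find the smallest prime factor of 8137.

8137 is odd.
Digit sum 19, not divisible by 3.
Ends in 7: not divisible by 5.
7: 8137 = 7·1162 + 3
11: 8137 = 11·739 + 8
13: 8137 = 13·625 + 12
17: 8137 = 17·478 + 11
19: 8137 = 19·428 + 5
23: 8137 = 23·353 + 18
29: 8137 = 29·280 + 17
31: 8137 = 31·262 + 15
37: 8137 = 37·219 + 34
41: 8137 = 41·198 + 19
43: 8137 = 43·189 + 10
47: 8137 = 47·173 + 6
53: 8137 = 53·153 + 28
59: 8137 = 59·137 + 54
61: 8137 = 61·133 + 24
67: 8137 = 67·121 + 30
71: 8137 = 71·114 + 43
73: 8137 = 73·111 + 34
79: 8137 = 79·103

79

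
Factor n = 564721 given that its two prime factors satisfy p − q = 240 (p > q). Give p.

881

Since p = q + 240, we have 564721 = q(q + 240), so q² + 240q − 564721 = 0.
Discriminant: 240² + 4·564721 = 57600 + 2258884 = 2316484; √2316484 = 1522.
q = (−240 + 1522)/2 = 641, and p = q + 240 = 881.
Check: 641 · 881 = 564721.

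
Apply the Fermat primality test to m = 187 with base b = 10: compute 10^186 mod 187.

155

10^1 ≡ 10 (mod 187)
10^2 ≡ 10^2 = 100 ≡ 100 (mod 187)
10^4 ≡ 100^2 = 10000 ≡ 89 (mod 187)
10^8 ≡ 89^2 = 7921 ≡ 67 (mod 187)
10^16 ≡ 67^2 = 4489 ≡ 1 (mod 187)
10^32 ≡ 1^2 = 1 ≡ 1 (mod 187)
10^64 ≡ 1^2 = 1 ≡ 1 (mod 187)
10^128 ≡ 1^2 = 1 ≡ 1 (mod 187)
186 = 128 + 32 + 16 + 8 + 2 in binary powers of 2.
So 10^186 ≡ 1 · 1 · 1 · 67 · 100 ≡ 155 (mod 187).
Since 155 ≠ 1, base 10 is a Fermat witness: 187 is composite.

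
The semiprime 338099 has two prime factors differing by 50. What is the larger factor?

607

Since p = q + 50, we have 338099 = q(q + 50), so q² + 50q − 338099 = 0.
Discriminant: 50² + 4·338099 = 2500 + 1352396 = 1354896; √1354896 = 1164.
q = (−50 + 1164)/2 = 557, and p = q + 50 = 607.
Check: 557 · 607 = 338099.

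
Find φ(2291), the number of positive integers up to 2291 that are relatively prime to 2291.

2184

Factor: 2291 = 29 · 79.
φ(2291) = (29−1) · (79−1) = 28 · 78 = 2184.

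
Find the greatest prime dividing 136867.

136867 = 17 · 8051
8051 = 83 · 97
97 is prime.
So 136867 = 17 · 83 · 97; the largest prime factor is 97.

97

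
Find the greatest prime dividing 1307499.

89

1307499 = 3 · 435833
435833 = 59 · 7387
7387 = 83 · 89
89 is prime.
So 1307499 = 3 · 59 · 83 · 89; the largest prime factor is 89.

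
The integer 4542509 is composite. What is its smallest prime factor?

4542509 is odd.
Digit sum 29, not divisible by 3.
Ends in 9: not divisible by 5.
7: 4542509 = 7·648929 + 6
11: 4542509 = 11·412955 + 4
13: 4542509 = 13·349423 + 10
17: 4542509 = 17·267206 + 7
19: 4542509 = 19·239079 + 8
23: 4542509 = 23·197500 + 9
29: 4542509 = 29·156638 + 7
31: 4542509 = 31·146532 + 17
37: 4542509 = 37·122770 + 19
41: 4542509 = 41·110792 + 37
43: 4542509 = 43·105639 + 32
47: 4542509 = 47·96649 + 6
53: 4542509 = 53·85707 + 38
59: 4542509 = 59·76991 + 40
61: 4542509 = 61·74467 + 22
67: 4542509 = 67·67798 + 43
71: 4542509 = 71·63979

71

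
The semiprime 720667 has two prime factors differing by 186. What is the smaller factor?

Since p = q + 186, we have 720667 = q(q + 186), so q² + 186q − 720667 = 0.
Discriminant: 186² + 4·720667 = 34596 + 2882668 = 2917264; √2917264 = 1708.
q = (−186 + 1708)/2 = 761, and p = q + 186 = 947.
Check: 761 · 947 = 720667.

761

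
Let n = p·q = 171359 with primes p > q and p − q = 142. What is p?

Since p = q + 142, we have 171359 = q(q + 142), so q² + 142q − 171359 = 0.
Discriminant: 142² + 4·171359 = 20164 + 685436 = 705600; √705600 = 840.
q = (−142 + 840)/2 = 349, and p = q + 142 = 491.
Check: 349 · 491 = 171359.

491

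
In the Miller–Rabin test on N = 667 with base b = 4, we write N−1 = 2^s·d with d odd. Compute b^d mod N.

179

667 − 1 = 666 = 2^1 · 333, so d = 333.
4^1 ≡ 4 (mod 667)
4^2 ≡ 4^2 = 16 ≡ 16 (mod 667)
4^4 ≡ 16^2 = 256 ≡ 256 (mod 667)
4^8 ≡ 256^2 = 65536 ≡ 170 (mod 667)
4^16 ≡ 170^2 = 28900 ≡ 219 (mod 667)
4^32 ≡ 219^2 = 47961 ≡ 604 (mod 667)
4^64 ≡ 604^2 = 364816 ≡ 634 (mod 667)
4^128 ≡ 634^2 = 401956 ≡ 422 (mod 667)
4^256 ≡ 422^2 = 178084 ≡ 662 (mod 667)
333 = 256 + 64 + 8 + 4 + 1 in binary powers of 2.
So 4^333 ≡ 662 · 634 · 170 · 256 · 4 ≡ 179 (mod 667).
Squaring chain: 179; never reaches −1, so base 4 is a Miller–Rabin witness that 667 is composite.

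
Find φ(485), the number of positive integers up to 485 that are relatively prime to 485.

Factor: 485 = 5 · 97.
φ(485) = (5−1) · (97−1) = 4 · 96 = 384.

384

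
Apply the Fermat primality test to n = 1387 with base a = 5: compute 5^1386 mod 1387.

1122

5^1 ≡ 5 (mod 1387)
5^2 ≡ 5^2 = 25 ≡ 25 (mod 1387)
5^4 ≡ 25^2 = 625 ≡ 625 (mod 1387)
5^8 ≡ 625^2 = 390625 ≡ 878 (mod 1387)
5^16 ≡ 878^2 = 770884 ≡ 1099 (mod 1387)
5^32 ≡ 1099^2 = 1207801 ≡ 1111 (mod 1387)
5^64 ≡ 1111^2 = 1234321 ≡ 1278 (mod 1387)
5^128 ≡ 1278^2 = 1633284 ≡ 785 (mod 1387)
5^256 ≡ 785^2 = 616225 ≡ 397 (mod 1387)
5^512 ≡ 397^2 = 157609 ≡ 878 (mod 1387)
5^1024 ≡ 878^2 = 770884 ≡ 1099 (mod 1387)
1386 = 1024 + 256 + 64 + 32 + 8 + 2 in binary powers of 2.
So 5^1386 ≡ 1099 · 397 · 1278 · 1111 · 878 · 25 ≡ 1122 (mod 1387).
Since 1122 ≠ 1, base 5 is a Fermat witness: 1387 is composite.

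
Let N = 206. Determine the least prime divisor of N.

206 is even: 2 divides it.

2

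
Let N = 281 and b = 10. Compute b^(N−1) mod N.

10^1 ≡ 10 (mod 281)
10^2 ≡ 10^2 = 100 ≡ 100 (mod 281)
10^4 ≡ 100^2 = 10000 ≡ 165 (mod 281)
10^8 ≡ 165^2 = 27225 ≡ 249 (mod 281)
10^16 ≡ 249^2 = 62001 ≡ 181 (mod 281)
10^32 ≡ 181^2 = 32761 ≡ 165 (mod 281)
10^64 ≡ 165^2 = 27225 ≡ 249 (mod 281)
10^128 ≡ 249^2 = 62001 ≡ 181 (mod 281)
10^256 ≡ 181^2 = 32761 ≡ 165 (mod 281)
280 = 256 + 16 + 8 in binary powers of 2.
So 10^280 ≡ 165 · 181 · 249 ≡ 1 (mod 281).
Since the result is 1, base 10 gives no evidence that 281 is composite.

1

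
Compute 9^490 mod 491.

9^1 ≡ 9 (mod 491)
9^2 ≡ 9^2 = 81 ≡ 81 (mod 491)
9^4 ≡ 81^2 = 6561 ≡ 178 (mod 491)
9^8 ≡ 178^2 = 31684 ≡ 260 (mod 491)
9^16 ≡ 260^2 = 67600 ≡ 333 (mod 491)
9^32 ≡ 333^2 = 110889 ≡ 414 (mod 491)
9^64 ≡ 414^2 = 171396 ≡ 37 (mod 491)
9^128 ≡ 37^2 = 1369 ≡ 387 (mod 491)
9^256 ≡ 387^2 = 149769 ≡ 14 (mod 491)
490 = 256 + 128 + 64 + 32 + 8 + 2 in binary powers of 2.
So 9^490 ≡ 14 · 387 · 37 · 414 · 260 · 81 ≡ 1 (mod 491).
Since the result is 1, base 9 gives no evidence that 491 is composite.

1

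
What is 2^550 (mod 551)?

2^1 ≡ 2 (mod 551)
2^2 ≡ 2^2 = 4 ≡ 4 (mod 551)
2^4 ≡ 4^2 = 16 ≡ 16 (mod 551)
2^8 ≡ 16^2 = 256 ≡ 256 (mod 551)
2^16 ≡ 256^2 = 65536 ≡ 518 (mod 551)
2^32 ≡ 518^2 = 268324 ≡ 538 (mod 551)
2^64 ≡ 538^2 = 289444 ≡ 169 (mod 551)
2^128 ≡ 169^2 = 28561 ≡ 460 (mod 551)
2^256 ≡ 460^2 = 211600 ≡ 16 (mod 551)
2^512 ≡ 16^2 = 256 ≡ 256 (mod 551)
550 = 512 + 32 + 4 + 2 in binary powers of 2.
So 2^550 ≡ 256 · 538 · 16 · 4 ≡ 245 (mod 551).
Since 245 ≠ 1, base 2 is a Fermat witness: 551 is composite.

245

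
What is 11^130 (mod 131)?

1

11^1 ≡ 11 (mod 131)
11^2 ≡ 11^2 = 121 ≡ 121 (mod 131)
11^4 ≡ 121^2 = 14641 ≡ 100 (mod 131)
11^8 ≡ 100^2 = 10000 ≡ 44 (mod 131)
11^16 ≡ 44^2 = 1936 ≡ 102 (mod 131)
11^32 ≡ 102^2 = 10404 ≡ 55 (mod 131)
11^64 ≡ 55^2 = 3025 ≡ 12 (mod 131)
11^128 ≡ 12^2 = 144 ≡ 13 (mod 131)
130 = 128 + 2 in binary powers of 2.
So 11^130 ≡ 13 · 121 ≡ 1 (mod 131).
Since the result is 1, base 11 gives no evidence that 131 is composite.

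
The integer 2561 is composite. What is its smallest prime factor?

13

2561 is odd.
Digit sum 14, not divisible by 3.
Ends in 1: not divisible by 5.
7: 2561 = 7·365 + 6
11: 2561 = 11·232 + 9
13: 2561 = 13·197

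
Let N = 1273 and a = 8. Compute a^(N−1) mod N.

685

8^1 ≡ 8 (mod 1273)
8^2 ≡ 8^2 = 64 ≡ 64 (mod 1273)
8^4 ≡ 64^2 = 4096 ≡ 277 (mod 1273)
8^8 ≡ 277^2 = 76729 ≡ 349 (mod 1273)
8^16 ≡ 349^2 = 121801 ≡ 866 (mod 1273)
8^32 ≡ 866^2 = 749956 ≡ 159 (mod 1273)
8^64 ≡ 159^2 = 25281 ≡ 1094 (mod 1273)
8^128 ≡ 1094^2 = 1196836 ≡ 216 (mod 1273)
8^256 ≡ 216^2 = 46656 ≡ 828 (mod 1273)
8^512 ≡ 828^2 = 685584 ≡ 710 (mod 1273)
8^1024 ≡ 710^2 = 504100 ≡ 1265 (mod 1273)
1272 = 1024 + 128 + 64 + 32 + 16 + 8 in binary powers of 2.
So 8^1272 ≡ 1265 · 216 · 1094 · 159 · 866 · 349 ≡ 685 (mod 1273).
Since 685 ≠ 1, base 8 is a Fermat witness: 1273 is composite.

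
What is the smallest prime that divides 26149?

79

26149 is odd.
Digit sum 22, not divisible by 3.
Ends in 9: not divisible by 5.
7: 26149 = 7·3735 + 4
11: 26149 = 11·2377 + 2
13: 26149 = 13·2011 + 6
17: 26149 = 17·1538 + 3
19: 26149 = 19·1376 + 5
23: 26149 = 23·1136 + 21
29: 26149 = 29·901 + 20
31: 26149 = 31·843 + 16
37: 26149 = 37·706 + 27
41: 26149 = 41·637 + 32
43: 26149 = 43·608 + 5
47: 26149 = 47·556 + 17
53: 26149 = 53·493 + 20
59: 26149 = 59·443 + 12
61: 26149 = 61·428 + 41
67: 26149 = 67·390 + 19
71: 26149 = 71·368 + 21
73: 26149 = 73·358 + 15
79: 26149 = 79·331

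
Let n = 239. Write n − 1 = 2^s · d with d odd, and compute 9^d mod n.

1

239 − 1 = 238 = 2^1 · 119, so d = 119.
9^1 ≡ 9 (mod 239)
9^2 ≡ 9^2 = 81 ≡ 81 (mod 239)
9^4 ≡ 81^2 = 6561 ≡ 108 (mod 239)
9^8 ≡ 108^2 = 11664 ≡ 192 (mod 239)
9^16 ≡ 192^2 = 36864 ≡ 58 (mod 239)
9^32 ≡ 58^2 = 3364 ≡ 18 (mod 239)
9^64 ≡ 18^2 = 324 ≡ 85 (mod 239)
119 = 64 + 32 + 16 + 4 + 2 + 1 in binary powers of 2.
So 9^119 ≡ 85 · 18 · 58 · 108 · 81 · 9 ≡ 1 (mod 239).
Since 9^d ≡ 1 (mod 239), base 9 does not prove 239 composite.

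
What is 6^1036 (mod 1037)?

6^1 ≡ 6 (mod 1037)
6^2 ≡ 6^2 = 36 ≡ 36 (mod 1037)
6^4 ≡ 36^2 = 1296 ≡ 259 (mod 1037)
6^8 ≡ 259^2 = 67081 ≡ 713 (mod 1037)
6^16 ≡ 713^2 = 508369 ≡ 239 (mod 1037)
6^32 ≡ 239^2 = 57121 ≡ 86 (mod 1037)
6^64 ≡ 86^2 = 7396 ≡ 137 (mod 1037)
6^128 ≡ 137^2 = 18769 ≡ 103 (mod 1037)
6^256 ≡ 103^2 = 10609 ≡ 239 (mod 1037)
6^512 ≡ 239^2 = 57121 ≡ 86 (mod 1037)
6^1024 ≡ 86^2 = 7396 ≡ 137 (mod 1037)
1036 = 1024 + 8 + 4 in binary powers of 2.
So 6^1036 ≡ 137 · 713 · 259 ≡ 727 (mod 1037).
Since 727 ≠ 1, base 6 is a Fermat witness: 1037 is composite.

727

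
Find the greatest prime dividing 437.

437 = 19 · 23
23 is prime.
So 437 = 19 · 23; the largest prime factor is 23.

23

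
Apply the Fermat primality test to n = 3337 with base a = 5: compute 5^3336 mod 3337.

1922

5^1 ≡ 5 (mod 3337)
5^2 ≡ 5^2 = 25 ≡ 25 (mod 3337)
5^4 ≡ 25^2 = 625 ≡ 625 (mod 3337)
5^8 ≡ 625^2 = 390625 ≡ 196 (mod 3337)
5^16 ≡ 196^2 = 38416 ≡ 1709 (mod 3337)
5^32 ≡ 1709^2 = 2920681 ≡ 806 (mod 3337)
5^64 ≡ 806^2 = 649636 ≡ 2258 (mod 3337)
5^128 ≡ 2258^2 = 5098564 ≡ 2965 (mod 3337)
5^256 ≡ 2965^2 = 8791225 ≡ 1567 (mod 3337)
5^512 ≡ 1567^2 = 2455489 ≡ 2794 (mod 3337)
5^1024 ≡ 2794^2 = 7806436 ≡ 1193 (mod 3337)
5^2048 ≡ 1193^2 = 1423249 ≡ 1687 (mod 3337)
3336 = 2048 + 1024 + 256 + 8 in binary powers of 2.
So 5^3336 ≡ 1687 · 1193 · 1567 · 196 ≡ 1922 (mod 3337).
Since 1922 ≠ 1, base 5 is a Fermat witness: 3337 is composite.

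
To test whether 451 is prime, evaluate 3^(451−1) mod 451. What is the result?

3^1 ≡ 3 (mod 451)
3^2 ≡ 3^2 = 9 ≡ 9 (mod 451)
3^4 ≡ 9^2 = 81 ≡ 81 (mod 451)
3^8 ≡ 81^2 = 6561 ≡ 247 (mod 451)
3^16 ≡ 247^2 = 61009 ≡ 124 (mod 451)
3^32 ≡ 124^2 = 15376 ≡ 42 (mod 451)
3^64 ≡ 42^2 = 1764 ≡ 411 (mod 451)
3^128 ≡ 411^2 = 168921 ≡ 247 (mod 451)
3^256 ≡ 247^2 = 61009 ≡ 124 (mod 451)
450 = 256 + 128 + 64 + 2 in binary powers of 2.
So 3^450 ≡ 124 · 247 · 411 · 9 ≡ 419 (mod 451).
Since 419 ≠ 1, base 3 is a Fermat witness: 451 is composite.

419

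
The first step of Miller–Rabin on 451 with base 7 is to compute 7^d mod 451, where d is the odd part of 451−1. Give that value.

208

451 − 1 = 450 = 2^1 · 225, so d = 225.
7^1 ≡ 7 (mod 451)
7^2 ≡ 7^2 = 49 ≡ 49 (mod 451)
7^4 ≡ 49^2 = 2401 ≡ 146 (mod 451)
7^8 ≡ 146^2 = 21316 ≡ 119 (mod 451)
7^16 ≡ 119^2 = 14161 ≡ 180 (mod 451)
7^32 ≡ 180^2 = 32400 ≡ 379 (mod 451)
7^64 ≡ 379^2 = 143641 ≡ 223 (mod 451)
7^128 ≡ 223^2 = 49729 ≡ 119 (mod 451)
225 = 128 + 64 + 32 + 1 in binary powers of 2.
So 7^225 ≡ 119 · 223 · 379 · 7 ≡ 208 (mod 451).
Squaring chain: 208; never reaches −1, so base 7 is a Miller–Rabin witness that 451 is composite.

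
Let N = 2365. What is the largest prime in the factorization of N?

2365 = 5 · 473
473 = 11 · 43
43 is prime.
So 2365 = 5 · 11 · 43; the largest prime factor is 43.

43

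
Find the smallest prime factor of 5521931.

5521931 is odd.
Digit sum 26, not divisible by 3.
Ends in 1: not divisible by 5.
7: 5521931 = 7·788847 + 2
11: 5521931 = 11·501993 + 8
13: 5521931 = 13·424763 + 12
17: 5521931 = 17·324819 + 8
19: 5521931 = 19·290627 + 18
23: 5521931 = 23·240083 + 22
29: 5521931 = 29·190411 + 12
31: 5521931 = 31·178126 + 25
37: 5521931 = 37·149241 + 14
41: 5521931 = 41·134681 + 10
43: 5521931 = 43·128417

43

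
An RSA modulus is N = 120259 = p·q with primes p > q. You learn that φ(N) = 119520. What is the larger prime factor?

499

φ(n) = (p−1)(q−1) = n − (p+q) + 1, so p + q = 120259 − 119520 + 1 = 740.
p and q are the roots of t² − 740t + 120259 = 0.
Discriminant: 740² − 4·120259 = 547600 − 481036 = 66564; √66564 = 258.
q = (740 − 258)/2 = 241, p = (740 + 258)/2 = 499.
Check: 241 · 499 = 120259.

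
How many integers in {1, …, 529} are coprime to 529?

506

Factor: 529 = 23^2.
φ(529) = 23^1·(23−1) = 506.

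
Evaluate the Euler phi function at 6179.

Factor: 6179 = 37 · 167.
φ(6179) = (37−1) · (167−1) = 36 · 166 = 5976.

5976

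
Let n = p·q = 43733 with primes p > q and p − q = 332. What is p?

433

Since p = q + 332, we have 43733 = q(q + 332), so q² + 332q − 43733 = 0.
Discriminant: 332² + 4·43733 = 110224 + 174932 = 285156; √285156 = 534.
q = (−332 + 534)/2 = 101, and p = q + 332 = 433.
Check: 101 · 433 = 43733.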